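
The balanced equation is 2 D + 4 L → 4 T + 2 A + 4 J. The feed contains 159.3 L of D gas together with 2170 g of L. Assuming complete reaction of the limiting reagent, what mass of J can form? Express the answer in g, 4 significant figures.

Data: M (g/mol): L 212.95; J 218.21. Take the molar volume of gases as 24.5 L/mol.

2224 g

n(D) = 159.3 / 24.5 = 6.502 mol
n(L) = 2170 / 212.95 = 10.19 mol
n/ν for D = 6.502/2 = 3.251
n/ν for L = 10.19/4 = 2.548
Smallest n/ν is L → limiting reagent.
n(J) = (4/4) × 10.19 = 10.19 mol
mass = 10.19 × 218.21 = 2224 g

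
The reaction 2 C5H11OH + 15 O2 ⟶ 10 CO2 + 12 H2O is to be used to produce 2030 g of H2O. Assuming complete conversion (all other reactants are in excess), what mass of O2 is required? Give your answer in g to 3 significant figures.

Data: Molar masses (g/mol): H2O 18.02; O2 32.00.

4510 g

n(H2O) = 2030 / 18.02 = 112.7 mol
n(O2) = (15/12) × 112.7 = 140.9 mol
mass = 140.9 × 32.00 = 4509 g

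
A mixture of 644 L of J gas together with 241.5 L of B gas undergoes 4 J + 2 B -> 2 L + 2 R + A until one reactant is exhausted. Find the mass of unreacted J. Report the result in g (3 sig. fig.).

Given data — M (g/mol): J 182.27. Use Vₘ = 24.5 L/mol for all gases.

1200 g

n(J) = 644.0 / 24.5 = 26.29 mol
n(B) = 241.5 / 24.5 = 9.857 mol
n/ν → J: 6.573, B: 4.929; B is limiting.
J consumed = (4/2) × 9.857 = 19.71 mol
J remaining = 26.29 − 19.71 = 6.580 mol
mass = 6.580 × 182.27 = 1199 g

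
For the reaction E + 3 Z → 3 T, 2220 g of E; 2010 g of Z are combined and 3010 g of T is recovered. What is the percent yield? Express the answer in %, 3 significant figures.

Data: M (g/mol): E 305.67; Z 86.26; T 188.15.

n(E) = 2220 / 305.67 = 7.263 mol
n(Z) = 2010 / 86.26 = 23.30 mol
n/ν for E = 7.263/1 = 7.263
n/ν for Z = 23.30/3 = 7.767
Smallest n/ν is E → limiting reagent.
theoretical n(T) = (3/1) × 7.263 = 21.79 mol → 4100 g
% yield = 3010 / 4100 × 100 = 73.41 %

73.4 %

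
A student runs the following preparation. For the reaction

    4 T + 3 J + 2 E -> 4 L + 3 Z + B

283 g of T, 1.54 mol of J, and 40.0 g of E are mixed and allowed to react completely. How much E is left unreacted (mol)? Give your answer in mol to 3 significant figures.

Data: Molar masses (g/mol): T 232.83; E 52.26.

n(T) = 283.0 / 232.83 = 1.215 mol
n(J) = 1.540 mol
n(E) = 40.00 / 52.26 = 0.7654 mol
n/ν for T = 1.215/4 = 0.3038
n/ν for J = 1.540/3 = 0.5133
n/ν for E = 0.7654/2 = 0.3827
Smallest n/ν is T → limiting reagent.
E consumed = (2/4) × 1.215 = 0.6075 mol
E remaining = 0.7654 − 0.6075 = 0.1579 mol

0.158 mol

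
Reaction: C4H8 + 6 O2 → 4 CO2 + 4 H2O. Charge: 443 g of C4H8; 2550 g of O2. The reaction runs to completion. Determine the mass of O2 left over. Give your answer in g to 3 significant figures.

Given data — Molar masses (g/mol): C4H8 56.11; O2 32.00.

1030 g

n(C4H8) = 443.0 / 56.11 = 7.895 mol
n(O2) = 2550 / 32.00 = 79.69 mol
n/ν for C4H8 = 7.895/1 = 7.895
n/ν for O2 = 79.69/6 = 13.28
Smallest n/ν is C4H8 → limiting reagent.
O2 consumed = (6/1) × 7.895 = 47.37 mol
O2 remaining = 79.69 − 47.37 = 32.32 mol
mass = 32.32 × 32.00 = 1034 g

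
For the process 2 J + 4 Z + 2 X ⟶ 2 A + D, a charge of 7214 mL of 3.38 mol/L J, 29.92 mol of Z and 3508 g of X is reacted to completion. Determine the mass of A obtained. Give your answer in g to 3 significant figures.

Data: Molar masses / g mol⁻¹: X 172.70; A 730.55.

n(J) = 3.38 × 7214/1000 = 24.38 mol
n(Z) = 29.92 mol
n(X) = 3508 / 172.70 = 20.31 mol
n/ν for J = 24.38/2 = 12.19
n/ν for Z = 29.92/4 = 7.480
n/ν for X = 20.31/2 = 10.16
Smallest n/ν is Z → limiting reagent.
n(A) = (2/4) × 29.92 = 14.96 mol
mass = 14.96 × 730.55 = 10930 g

10900 g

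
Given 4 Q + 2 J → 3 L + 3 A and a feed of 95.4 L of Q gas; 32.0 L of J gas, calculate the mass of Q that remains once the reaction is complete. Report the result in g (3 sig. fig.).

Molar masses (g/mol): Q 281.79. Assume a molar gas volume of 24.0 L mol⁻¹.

n(Q) = 95.40 / 24.0 = 3.975 mol
n(J) = 32.00 / 24.0 = 1.333 mol
n/ν for Q = 3.975/4 = 0.9938
n/ν for J = 1.333/2 = 0.6665
Smallest n/ν is J → limiting reagent.
Q consumed = (4/2) × 1.333 = 2.666 mol
Q remaining = 3.975 − 2.666 = 1.309 mol
mass = 1.309 × 281.79 = 368.9 g

369 g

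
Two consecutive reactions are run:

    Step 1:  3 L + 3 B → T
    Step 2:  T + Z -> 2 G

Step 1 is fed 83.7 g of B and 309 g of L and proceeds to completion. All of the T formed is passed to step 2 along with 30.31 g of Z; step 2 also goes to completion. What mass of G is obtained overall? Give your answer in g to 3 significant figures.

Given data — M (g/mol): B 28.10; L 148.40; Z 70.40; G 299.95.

Step 1:
n(B) = 83.70 / 28.10 = 2.979 mol
n(L) = 309.0 / 148.40 = 2.082 mol
n/ν → B: 0.9930, L: 0.6940; L is limiting.
n(T) produced = (1/3) × 2.082 = 0.6940 mol
Step 2:
n(T) available = 0.6940 mol
n(Z) = 30.31 / 70.40 = 0.4305 mol
n/ν → T: 0.6940, Z: 0.4305; Z is limiting.
n(G) = (2/1) × 0.4305 = 0.8610 mol
mass = 0.8610 × 299.95 = 258.3 g

258 g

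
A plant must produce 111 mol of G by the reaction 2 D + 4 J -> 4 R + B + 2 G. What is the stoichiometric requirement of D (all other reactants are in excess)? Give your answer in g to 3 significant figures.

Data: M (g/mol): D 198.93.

22100 g

n(G) = 111.0 mol
n(D) = (2/2) × 111.0 = 111.0 mol
mass = 111.0 × 198.93 = 22080 g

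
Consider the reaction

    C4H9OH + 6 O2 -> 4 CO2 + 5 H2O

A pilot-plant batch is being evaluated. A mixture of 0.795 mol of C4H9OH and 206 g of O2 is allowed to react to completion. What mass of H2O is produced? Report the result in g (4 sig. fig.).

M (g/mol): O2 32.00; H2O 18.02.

n(C4H9OH) = 0.7950 mol
n(O2) = 206.0 / 32.00 = 6.438 mol
n/ν for C4H9OH = 0.7950/1 = 0.7950
n/ν for O2 = 6.438/6 = 1.073
Smallest n/ν is C4H9OH → limiting reagent.
n(H2O) = (5/1) × 0.7950 = 3.975 mol
mass = 3.975 × 18.02 = 71.63 g

71.63 g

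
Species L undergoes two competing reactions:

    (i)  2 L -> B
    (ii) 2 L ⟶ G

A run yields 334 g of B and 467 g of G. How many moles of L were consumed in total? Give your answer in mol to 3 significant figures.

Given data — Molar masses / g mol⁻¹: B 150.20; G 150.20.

10.7 mol

n(B) = 334 / 150.20 = 2.224 mol
n(G) = 467 / 150.20 = 3.109 mol
n(L) via (i) = (2/1)×2.224 = 4.448 mol
n(L) via (ii) = (2/1)×3.109 = 6.218 mol
total n(L) = 4.448 + 6.218 = 10.67 mol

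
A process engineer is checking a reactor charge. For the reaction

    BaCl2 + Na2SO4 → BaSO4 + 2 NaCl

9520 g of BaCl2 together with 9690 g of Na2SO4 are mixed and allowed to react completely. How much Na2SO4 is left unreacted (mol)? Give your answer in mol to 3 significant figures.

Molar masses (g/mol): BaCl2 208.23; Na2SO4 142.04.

22.5 mol

n(BaCl2) = 9520 / 208.23 = 45.72 mol
n(Na2SO4) = 9690 / 142.04 = 68.22 mol
n/ν → BaCl2: 45.72, Na2SO4: 68.22; BaCl2 is limiting.
Na2SO4 consumed = (1/1) × 45.72 = 45.72 mol
Na2SO4 remaining = 68.22 − 45.72 = 22.50 mol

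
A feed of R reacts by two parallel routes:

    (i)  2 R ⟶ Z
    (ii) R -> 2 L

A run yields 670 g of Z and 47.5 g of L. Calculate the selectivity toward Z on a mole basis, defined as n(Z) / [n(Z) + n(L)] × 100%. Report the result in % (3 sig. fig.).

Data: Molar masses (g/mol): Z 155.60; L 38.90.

n(Z) = 670 / 155.60 = 4.306 mol
n(L) = 47.5 / 38.90 = 1.221 mol
selectivity = 4.306/(4.306+1.221) × 100 = 77.91 %

77.9 %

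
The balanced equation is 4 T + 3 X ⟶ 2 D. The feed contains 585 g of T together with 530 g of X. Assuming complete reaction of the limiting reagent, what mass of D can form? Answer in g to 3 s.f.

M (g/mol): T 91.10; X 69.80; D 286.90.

921 g

n(T) = 585.0 / 91.10 = 6.422 mol
n(X) = 530.0 / 69.80 = 7.593 mol
n/ν for T = 6.422/4 = 1.606
n/ν for X = 7.593/3 = 2.531
Smallest n/ν is T → limiting reagent.
n(D) = (2/4) × 6.422 = 3.211 mol
mass = 3.211 × 286.90 = 921.2 g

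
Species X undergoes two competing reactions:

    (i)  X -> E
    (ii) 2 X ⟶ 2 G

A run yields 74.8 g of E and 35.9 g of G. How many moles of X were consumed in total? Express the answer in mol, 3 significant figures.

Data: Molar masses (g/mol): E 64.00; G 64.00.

1.73 mol

n(E) = 74.8 / 64.00 = 1.169 mol
n(G) = 35.9 / 64.00 = 0.5609 mol
n(X) via (i) = (1/1)×1.169 = 1.169 mol
n(X) via (ii) = (2/2)×0.5609 = 0.5609 mol
total n(X) = 1.169 + 0.5609 = 1.730 mol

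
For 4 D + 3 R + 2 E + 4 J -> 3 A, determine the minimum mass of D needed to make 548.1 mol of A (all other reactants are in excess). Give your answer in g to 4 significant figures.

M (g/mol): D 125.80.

91930 g

n(A) = 548.1 mol
n(D) = (4/3) × 548.1 = 730.8 mol
mass = 730.8 × 125.80 = 91930 g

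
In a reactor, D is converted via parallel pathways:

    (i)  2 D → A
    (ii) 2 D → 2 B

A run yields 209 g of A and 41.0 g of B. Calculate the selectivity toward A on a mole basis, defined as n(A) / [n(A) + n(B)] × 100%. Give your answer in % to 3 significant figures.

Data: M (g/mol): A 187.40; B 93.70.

n(A) = 209 / 187.40 = 1.115 mol
n(B) = 41.0 / 93.70 = 0.4376 mol
selectivity = 1.115/(1.115+0.4376) × 100 = 71.82 %

71.8 %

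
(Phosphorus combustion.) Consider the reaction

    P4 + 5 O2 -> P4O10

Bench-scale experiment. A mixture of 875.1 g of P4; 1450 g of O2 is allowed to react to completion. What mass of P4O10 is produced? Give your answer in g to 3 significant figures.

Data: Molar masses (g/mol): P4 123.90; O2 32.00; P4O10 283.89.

n(P4) = 875.1 / 123.90 = 7.063 mol
n(O2) = 1450 / 32.00 = 45.31 mol
n/ν for P4 = 7.063/1 = 7.063
n/ν for O2 = 45.31/5 = 9.062
Smallest n/ν is P4 → limiting reagent.
n(P4O10) = (1/1) × 7.063 = 7.063 mol
mass = 7.063 × 283.89 = 2005 g

2010 g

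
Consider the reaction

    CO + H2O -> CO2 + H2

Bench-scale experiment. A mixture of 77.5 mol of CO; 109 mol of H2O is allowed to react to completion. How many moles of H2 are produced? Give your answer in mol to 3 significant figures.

n(CO) = 77.50 mol
n(H2O) = 109.0 mol
n/ν for CO = 77.50/1 = 77.50
n/ν for H2O = 109.0/1 = 109.0
Smallest n/ν is CO → limiting reagent.
n(H2) = (1/1) × 77.50 = 77.50 mol

77.5 mol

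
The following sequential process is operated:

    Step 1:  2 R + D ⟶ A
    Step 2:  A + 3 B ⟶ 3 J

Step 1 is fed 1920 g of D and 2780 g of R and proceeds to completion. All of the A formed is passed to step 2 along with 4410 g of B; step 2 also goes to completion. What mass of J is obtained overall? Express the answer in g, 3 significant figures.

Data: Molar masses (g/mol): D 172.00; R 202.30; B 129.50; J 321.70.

Step 1:
n(D) = 1920 / 172.00 = 11.16 mol
n(R) = 2780 / 202.30 = 13.74 mol
n/ν → D: 11.16, R: 6.870; R is limiting.
n(A) produced = (1/2) × 13.74 = 6.870 mol
Step 2:
n(A) available = 6.870 mol
n(B) = 4410 / 129.50 = 34.05 mol
n/ν → A: 6.870, B: 11.35; A is limiting.
n(J) = (3/1) × 6.870 = 20.61 mol
mass = 20.61 × 321.70 = 6630 g

6630 g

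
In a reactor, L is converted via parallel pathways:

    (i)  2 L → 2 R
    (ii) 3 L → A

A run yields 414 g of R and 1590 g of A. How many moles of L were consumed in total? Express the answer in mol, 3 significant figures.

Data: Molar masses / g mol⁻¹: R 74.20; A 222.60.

27.0 mol

n(R) = 414 / 74.20 = 5.580 mol
n(A) = 1590 / 222.60 = 7.143 mol
n(L) via (i) = (2/2)×5.580 = 5.580 mol
n(L) via (ii) = (3/1)×7.143 = 21.43 mol
total n(L) = 5.580 + 21.43 = 27.01 mol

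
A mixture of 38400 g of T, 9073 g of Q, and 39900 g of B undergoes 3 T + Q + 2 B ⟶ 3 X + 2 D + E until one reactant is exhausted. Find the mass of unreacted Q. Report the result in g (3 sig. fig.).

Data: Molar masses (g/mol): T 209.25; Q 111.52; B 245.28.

2250 g

n(T) = 38400 / 209.25 = 183.5 mol
n(Q) = 9073 / 111.52 = 81.36 mol
n(B) = 39900 / 245.28 = 162.7 mol
n/ν → T: 61.17, Q: 81.36, B: 81.35; T is limiting.
Q consumed = (1/3) × 183.5 = 61.17 mol
Q remaining = 81.36 − 61.17 = 20.19 mol
mass = 20.19 × 111.52 = 2252 g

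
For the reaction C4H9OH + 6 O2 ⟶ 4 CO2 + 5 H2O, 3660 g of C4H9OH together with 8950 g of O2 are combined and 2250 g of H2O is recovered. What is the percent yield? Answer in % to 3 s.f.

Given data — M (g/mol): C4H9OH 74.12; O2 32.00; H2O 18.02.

53.6 %

n(C4H9OH) = 3660 / 74.12 = 49.38 mol
n(O2) = 8950 / 32.00 = 279.7 mol
n/ν → C4H9OH: 49.38, O2: 46.62; O2 is limiting.
theoretical n(H2O) = (5/6) × 279.7 = 233.1 mol → 4200 g
% yield = 2250 / 4200 × 100 = 53.57 %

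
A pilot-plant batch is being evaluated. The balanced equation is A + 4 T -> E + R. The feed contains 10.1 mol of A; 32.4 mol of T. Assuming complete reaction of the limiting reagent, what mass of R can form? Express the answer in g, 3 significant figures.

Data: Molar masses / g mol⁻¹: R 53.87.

436 g

n(A) = 10.10 mol
n(T) = 32.40 mol
n/ν → A: 10.10, T: 8.100; T is limiting.
n(R) = (1/4) × 32.40 = 8.100 mol
mass = 8.100 × 53.87 = 436.3 g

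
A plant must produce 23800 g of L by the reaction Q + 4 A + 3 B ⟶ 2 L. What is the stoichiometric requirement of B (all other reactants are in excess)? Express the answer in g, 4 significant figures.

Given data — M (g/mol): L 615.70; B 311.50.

18060 g

n(L) = 23800 / 615.70 = 38.66 mol
n(B) = (3/2) × 38.66 = 57.99 mol
mass = 57.99 × 311.50 = 18060 g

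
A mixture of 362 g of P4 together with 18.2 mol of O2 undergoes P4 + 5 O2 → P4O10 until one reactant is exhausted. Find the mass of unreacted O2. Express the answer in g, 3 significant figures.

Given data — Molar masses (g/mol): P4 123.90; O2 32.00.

n(P4) = 362.0 / 123.90 = 2.922 mol
n(O2) = 18.20 mol
n/ν → P4: 2.922, O2: 3.640; P4 is limiting.
O2 consumed = (5/1) × 2.922 = 14.61 mol
O2 remaining = 18.20 − 14.61 = 3.590 mol
mass = 3.590 × 32.00 = 114.9 g

115 g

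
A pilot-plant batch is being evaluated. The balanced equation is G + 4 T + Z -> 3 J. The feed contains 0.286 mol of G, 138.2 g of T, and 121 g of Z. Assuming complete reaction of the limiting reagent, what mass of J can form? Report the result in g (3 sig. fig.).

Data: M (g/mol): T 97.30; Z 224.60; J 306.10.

263 g

n(G) = 0.2860 mol
n(T) = 138.2 / 97.30 = 1.420 mol
n(Z) = 121.0 / 224.60 = 0.5387 mol
n/ν for G = 0.2860/1 = 0.2860
n/ν for T = 1.420/4 = 0.3550
n/ν for Z = 0.5387/1 = 0.5387
Smallest n/ν is G → limiting reagent.
n(J) = (3/1) × 0.2860 = 0.8580 mol
mass = 0.8580 × 306.10 = 262.6 g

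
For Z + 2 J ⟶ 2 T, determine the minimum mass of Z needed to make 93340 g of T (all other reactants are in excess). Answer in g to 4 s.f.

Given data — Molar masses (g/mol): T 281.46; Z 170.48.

n(T) = 93340 / 281.46 = 331.6 mol
n(Z) = (1/2) × 331.6 = 165.8 mol
mass = 165.8 × 170.48 = 28270 g

28270 g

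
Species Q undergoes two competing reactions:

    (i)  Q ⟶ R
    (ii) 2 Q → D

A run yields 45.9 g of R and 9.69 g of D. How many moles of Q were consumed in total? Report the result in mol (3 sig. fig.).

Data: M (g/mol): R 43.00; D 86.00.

n(R) = 45.9 / 43.00 = 1.067 mol
n(D) = 9.69 / 86.00 = 0.1127 mol
n(Q) via (i) = (1/1)×1.067 = 1.067 mol
n(Q) via (ii) = (2/1)×0.1127 = 0.2254 mol
total n(Q) = 1.067 + 0.2254 = 1.292 mol

1.29 mol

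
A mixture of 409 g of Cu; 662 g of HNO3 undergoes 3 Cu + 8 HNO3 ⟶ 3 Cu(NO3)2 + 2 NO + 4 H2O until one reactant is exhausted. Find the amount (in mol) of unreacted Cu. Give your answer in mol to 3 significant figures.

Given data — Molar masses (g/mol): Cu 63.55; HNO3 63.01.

2.50 mol

n(Cu) = 409.0 / 63.55 = 6.436 mol
n(HNO3) = 662.0 / 63.01 = 10.51 mol
n/ν for Cu = 6.436/3 = 2.145
n/ν for HNO3 = 10.51/8 = 1.314
Smallest n/ν is HNO3 → limiting reagent.
Cu consumed = (3/8) × 10.51 = 3.941 mol
Cu remaining = 6.436 − 3.941 = 2.495 mol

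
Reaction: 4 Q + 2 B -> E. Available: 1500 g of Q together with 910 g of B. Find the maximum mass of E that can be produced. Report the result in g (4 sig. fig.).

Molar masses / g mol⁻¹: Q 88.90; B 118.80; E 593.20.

2272 g

n(Q) = 1500 / 88.90 = 16.87 mol
n(B) = 910.0 / 118.80 = 7.660 mol
n/ν for Q = 16.87/4 = 4.218
n/ν for B = 7.660/2 = 3.830
Smallest n/ν is B → limiting reagent.
n(E) = (1/2) × 7.660 = 3.830 mol
mass = 3.830 × 593.20 = 2272 g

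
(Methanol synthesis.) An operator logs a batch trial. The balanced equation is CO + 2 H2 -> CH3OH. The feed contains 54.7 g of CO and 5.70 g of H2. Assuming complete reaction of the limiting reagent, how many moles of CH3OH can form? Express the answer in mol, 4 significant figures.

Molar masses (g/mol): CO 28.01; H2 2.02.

n(CO) = 54.70 / 28.01 = 1.953 mol
n(H2) = 5.700 / 2.02 = 2.822 mol
n/ν for CO = 1.953/1 = 1.953
n/ν for H2 = 2.822/2 = 1.411
Smallest n/ν is H2 → limiting reagent.
n(CH3OH) = (1/2) × 2.822 = 1.411 mol

1.411 mol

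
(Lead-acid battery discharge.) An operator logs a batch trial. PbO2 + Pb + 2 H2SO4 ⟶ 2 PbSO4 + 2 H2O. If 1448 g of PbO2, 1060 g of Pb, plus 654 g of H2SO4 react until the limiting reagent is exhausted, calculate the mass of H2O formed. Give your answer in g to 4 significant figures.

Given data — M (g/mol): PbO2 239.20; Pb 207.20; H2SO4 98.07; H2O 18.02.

n(PbO2) = 1448 / 239.20 = 6.054 mol
n(Pb) = 1060 / 207.20 = 5.116 mol
n(H2SO4) = 654.0 / 98.07 = 6.669 mol
n/ν for PbO2 = 6.054/1 = 6.054
n/ν for Pb = 5.116/1 = 5.116
n/ν for H2SO4 = 6.669/2 = 3.335
Smallest n/ν is H2SO4 → limiting reagent.
n(H2O) = (2/2) × 6.669 = 6.669 mol
mass = 6.669 × 18.02 = 120.2 g

120.2 g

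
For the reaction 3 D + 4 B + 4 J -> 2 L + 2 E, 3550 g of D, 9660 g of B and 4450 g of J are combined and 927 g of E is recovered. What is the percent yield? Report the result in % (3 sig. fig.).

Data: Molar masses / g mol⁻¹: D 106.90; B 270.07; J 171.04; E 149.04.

n(D) = 3550 / 106.90 = 33.21 mol
n(B) = 9660 / 270.07 = 35.77 mol
n(J) = 4450 / 171.04 = 26.02 mol
n/ν for D = 33.21/3 = 11.07
n/ν for B = 35.77/4 = 8.943
n/ν for J = 26.02/4 = 6.505
Smallest n/ν is J → limiting reagent.
theoretical n(E) = (2/4) × 26.02 = 13.01 mol → 1939 g
% yield = 927 / 1939 × 100 = 47.81 %

47.8 %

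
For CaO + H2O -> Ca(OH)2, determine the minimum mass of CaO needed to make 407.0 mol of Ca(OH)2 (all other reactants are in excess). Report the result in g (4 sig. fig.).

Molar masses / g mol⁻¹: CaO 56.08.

n(Ca(OH)2) = 407.0 mol
n(CaO) = (1/1) × 407.0 = 407.0 mol
mass = 407.0 × 56.08 = 22820 g

22820 g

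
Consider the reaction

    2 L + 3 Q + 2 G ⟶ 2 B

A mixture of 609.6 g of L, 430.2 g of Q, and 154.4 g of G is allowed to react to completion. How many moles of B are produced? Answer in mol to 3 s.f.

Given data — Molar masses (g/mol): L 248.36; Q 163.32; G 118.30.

1.31 mol

n(L) = 609.6 / 248.36 = 2.455 mol
n(Q) = 430.2 / 163.32 = 2.634 mol
n(G) = 154.4 / 118.30 = 1.305 mol
n/ν → L: 1.228, Q: 0.8780, G: 0.6525; G is limiting.
n(B) = (2/2) × 1.305 = 1.305 mol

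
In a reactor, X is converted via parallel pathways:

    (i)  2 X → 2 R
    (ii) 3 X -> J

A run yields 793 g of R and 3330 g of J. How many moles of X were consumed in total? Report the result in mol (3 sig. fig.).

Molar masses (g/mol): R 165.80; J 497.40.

n(R) = 793 / 165.80 = 4.783 mol
n(J) = 3330 / 497.40 = 6.695 mol
n(X) via (i) = (2/2)×4.783 = 4.783 mol
n(X) via (ii) = (3/1)×6.695 = 20.09 mol
total n(X) = 4.783 + 20.09 = 24.87 mol

24.9 mol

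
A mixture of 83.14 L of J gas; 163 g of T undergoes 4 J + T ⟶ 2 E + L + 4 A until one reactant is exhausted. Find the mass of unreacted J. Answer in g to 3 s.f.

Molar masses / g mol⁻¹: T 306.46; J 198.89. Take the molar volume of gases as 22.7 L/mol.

n(J) = 83.14 / 22.7 = 3.663 mol
n(T) = 163.0 / 306.46 = 0.5319 mol
n/ν for J = 3.663/4 = 0.9158
n/ν for T = 0.5319/1 = 0.5319
Smallest n/ν is T → limiting reagent.
J consumed = (4/1) × 0.5319 = 2.128 mol
J remaining = 3.663 − 2.128 = 1.535 mol
mass = 1.535 × 198.89 = 305.3 g

305 g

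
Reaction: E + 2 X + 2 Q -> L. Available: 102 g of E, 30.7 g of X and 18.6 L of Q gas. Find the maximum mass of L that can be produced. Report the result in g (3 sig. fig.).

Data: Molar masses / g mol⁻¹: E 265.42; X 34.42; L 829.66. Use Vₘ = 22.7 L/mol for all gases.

n(E) = 102.0 / 265.42 = 0.3843 mol
n(X) = 30.70 / 34.42 = 0.8919 mol
n(Q) = 18.60 / 22.7 = 0.8194 mol
n/ν for E = 0.3843/1 = 0.3843
n/ν for X = 0.8919/2 = 0.4460
n/ν for Q = 0.8194/2 = 0.4097
Smallest n/ν is E → limiting reagent.
n(L) = (1/1) × 0.3843 = 0.3843 mol
mass = 0.3843 × 829.66 = 318.8 g

319 g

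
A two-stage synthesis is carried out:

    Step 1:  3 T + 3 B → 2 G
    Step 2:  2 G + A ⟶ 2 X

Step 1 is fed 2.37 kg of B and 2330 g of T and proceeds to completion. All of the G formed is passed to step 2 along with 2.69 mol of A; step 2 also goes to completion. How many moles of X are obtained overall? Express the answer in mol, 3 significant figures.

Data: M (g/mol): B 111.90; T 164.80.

Step 1:
n(B) = 2.370×1000 / 111.90 = 21.18 mol
n(T) = 2330 / 164.80 = 14.14 mol
n/ν → B: 7.060, T: 4.713; T is limiting.
n(G) produced = (2/3) × 14.14 = 9.427 mol
Step 2:
n(G) available = 9.427 mol
n(A) = 2.690 mol
n/ν → G: 4.714, A: 2.690; A is limiting.
n(X) = (2/1) × 2.690 = 5.380 mol

5.38 mol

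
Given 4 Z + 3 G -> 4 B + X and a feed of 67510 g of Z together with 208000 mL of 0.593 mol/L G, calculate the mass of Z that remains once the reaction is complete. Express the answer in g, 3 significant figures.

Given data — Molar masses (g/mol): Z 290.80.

19700 g

n(Z) = 67510 / 290.80 = 232.2 mol
n(G) = 0.593 × 208000/1000 = 123.3 mol
n/ν for Z = 232.2/4 = 58.05
n/ν for G = 123.3/3 = 41.10
Smallest n/ν is G → limiting reagent.
Z consumed = (4/3) × 123.3 = 164.4 mol
Z remaining = 232.2 − 164.4 = 67.80 mol
mass = 67.80 × 290.80 = 19720 g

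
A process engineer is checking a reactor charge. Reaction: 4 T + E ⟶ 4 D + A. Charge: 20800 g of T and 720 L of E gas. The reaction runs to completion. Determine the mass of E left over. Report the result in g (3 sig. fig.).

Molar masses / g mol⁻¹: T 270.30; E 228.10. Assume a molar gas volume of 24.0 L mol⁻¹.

n(T) = 20800 / 270.30 = 76.95 mol
n(E) = 720.0 / 24.0 = 30.00 mol
n/ν for T = 76.95/4 = 19.24
n/ν for E = 30.00/1 = 30.00
Smallest n/ν is T → limiting reagent.
E consumed = (1/4) × 76.95 = 19.24 mol
E remaining = 30.00 − 19.24 = 10.76 mol
mass = 10.76 × 228.10 = 2454 g

2450 g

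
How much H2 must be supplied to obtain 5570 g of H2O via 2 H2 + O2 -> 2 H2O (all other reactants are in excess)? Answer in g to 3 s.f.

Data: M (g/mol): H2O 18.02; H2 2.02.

624 g

n(H2O) = 5570 / 18.02 = 309.1 mol
n(H2) = (2/2) × 309.1 = 309.1 mol
mass = 309.1 × 2.02 = 624.4 g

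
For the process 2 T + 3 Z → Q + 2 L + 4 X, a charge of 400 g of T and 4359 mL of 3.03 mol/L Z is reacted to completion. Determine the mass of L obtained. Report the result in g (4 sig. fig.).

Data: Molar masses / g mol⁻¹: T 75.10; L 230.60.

1228 g

n(T) = 400.0 / 75.10 = 5.326 mol
n(Z) = 3.03 × 4359/1000 = 13.21 mol
n/ν for T = 5.326/2 = 2.663
n/ν for Z = 13.21/3 = 4.403
Smallest n/ν is T → limiting reagent.
n(L) = (2/2) × 5.326 = 5.326 mol
mass = 5.326 × 230.60 = 1228 g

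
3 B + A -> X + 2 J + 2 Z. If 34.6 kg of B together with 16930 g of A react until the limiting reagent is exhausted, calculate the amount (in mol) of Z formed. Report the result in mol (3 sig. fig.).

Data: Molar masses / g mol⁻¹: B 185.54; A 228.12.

124 mol

n(B) = 34.60×1000 / 185.54 = 186.5 mol
n(A) = 16930 / 228.12 = 74.22 mol
n/ν for B = 186.5/3 = 62.17
n/ν for A = 74.22/1 = 74.22
Smallest n/ν is B → limiting reagent.
n(Z) = (2/3) × 186.5 = 124.3 mol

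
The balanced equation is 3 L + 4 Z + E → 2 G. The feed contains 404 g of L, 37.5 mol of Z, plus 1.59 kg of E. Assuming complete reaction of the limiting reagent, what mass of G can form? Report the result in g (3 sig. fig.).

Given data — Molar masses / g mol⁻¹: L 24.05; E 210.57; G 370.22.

n(L) = 404.0 / 24.05 = 16.80 mol
n(Z) = 37.50 mol
n(E) = 1.590×1000 / 210.57 = 7.551 mol
n/ν → L: 5.600, Z: 9.375, E: 7.551; L is limiting.
n(G) = (2/3) × 16.80 = 11.20 mol
mass = 11.20 × 370.22 = 4146 g

4150 g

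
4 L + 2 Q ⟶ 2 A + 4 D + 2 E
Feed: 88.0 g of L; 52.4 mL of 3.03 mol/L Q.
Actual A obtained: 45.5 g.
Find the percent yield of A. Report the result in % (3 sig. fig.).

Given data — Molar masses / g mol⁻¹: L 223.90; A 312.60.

91.7 %

n(L) = 88.00 / 223.90 = 0.3930 mol
n(Q) = 3.03 × 52.40/1000 = 0.1588 mol
n/ν for L = 0.3930/4 = 0.09825
n/ν for Q = 0.1588/2 = 0.07940
Smallest n/ν is Q → limiting reagent.
theoretical n(A) = (2/2) × 0.1588 = 0.1588 mol → 49.64 g
% yield = 45.5 / 49.64 × 100 = 91.66 %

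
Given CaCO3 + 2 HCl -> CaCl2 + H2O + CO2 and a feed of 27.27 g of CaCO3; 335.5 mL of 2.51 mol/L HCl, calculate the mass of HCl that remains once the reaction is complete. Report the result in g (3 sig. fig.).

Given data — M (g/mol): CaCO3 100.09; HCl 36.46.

n(CaCO3) = 27.27 / 100.09 = 0.2725 mol
n(HCl) = 2.51 × 335.5/1000 = 0.8421 mol
n/ν → CaCO3: 0.2725, HCl: 0.4211; CaCO3 is limiting.
HCl consumed = (2/1) × 0.2725 = 0.5450 mol
HCl remaining = 0.8421 − 0.5450 = 0.2971 mol
mass = 0.2971 × 36.46 = 10.83 g

10.8 g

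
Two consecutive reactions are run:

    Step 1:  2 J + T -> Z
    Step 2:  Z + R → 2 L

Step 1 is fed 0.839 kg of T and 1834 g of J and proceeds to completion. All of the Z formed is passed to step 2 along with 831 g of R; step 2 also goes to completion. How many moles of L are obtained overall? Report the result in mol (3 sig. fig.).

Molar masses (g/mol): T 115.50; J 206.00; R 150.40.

Step 1:
n(T) = 0.8390×1000 / 115.50 = 7.264 mol
n(J) = 1834 / 206.00 = 8.903 mol
n/ν for T = 7.264/1 = 7.264
n/ν for J = 8.903/2 = 4.452
Smallest n/ν is J → limiting reagent.
n(Z) produced = (1/2) × 8.903 = 4.452 mol
Step 2:
n(Z) available = 4.452 mol
n(R) = 831.0 / 150.40 = 5.525 mol
n/ν for Z = 4.452/1 = 4.452
n/ν for R = 5.525/1 = 5.525
Smallest n/ν is Z → limiting reagent.
n(L) = (2/1) × 4.452 = 8.904 mol

8.90 mol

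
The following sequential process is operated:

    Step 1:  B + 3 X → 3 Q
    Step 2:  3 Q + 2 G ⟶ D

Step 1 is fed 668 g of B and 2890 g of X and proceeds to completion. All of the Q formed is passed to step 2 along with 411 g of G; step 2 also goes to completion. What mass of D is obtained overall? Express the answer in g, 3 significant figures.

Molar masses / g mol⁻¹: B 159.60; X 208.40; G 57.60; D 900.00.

Step 1:
n(B) = 668.0 / 159.60 = 4.185 mol
n(X) = 2890 / 208.40 = 13.87 mol
n/ν for B = 4.185/1 = 4.185
n/ν for X = 13.87/3 = 4.623
Smallest n/ν is B → limiting reagent.
n(Q) produced = (3/1) × 4.185 = 12.56 mol
Step 2:
n(Q) available = 12.56 mol
n(G) = 411.0 / 57.60 = 7.135 mol
n/ν for Q = 12.56/3 = 4.187
n/ν for G = 7.135/2 = 3.568
Smallest n/ν is G → limiting reagent.
n(D) = (1/2) × 7.135 = 3.568 mol
mass = 3.568 × 900.00 = 3211 g

3210 g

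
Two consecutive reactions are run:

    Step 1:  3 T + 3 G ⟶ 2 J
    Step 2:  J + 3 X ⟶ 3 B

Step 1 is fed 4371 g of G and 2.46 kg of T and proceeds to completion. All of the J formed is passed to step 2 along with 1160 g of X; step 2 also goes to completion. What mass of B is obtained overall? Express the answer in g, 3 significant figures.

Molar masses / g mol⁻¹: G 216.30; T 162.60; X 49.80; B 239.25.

Step 1:
n(G) = 4371 / 216.30 = 20.21 mol
n(T) = 2.460×1000 / 162.60 = 15.13 mol
n/ν for G = 20.21/3 = 6.737
n/ν for T = 15.13/3 = 5.043
Smallest n/ν is T → limiting reagent.
n(J) produced = (2/3) × 15.13 = 10.09 mol
Step 2:
n(J) available = 10.09 mol
n(X) = 1160 / 49.80 = 23.29 mol
n/ν for J = 10.09/1 = 10.09
n/ν for X = 23.29/3 = 7.763
Smallest n/ν is X → limiting reagent.
n(B) = (3/3) × 23.29 = 23.29 mol
mass = 23.29 × 239.25 = 5572 g

5570 g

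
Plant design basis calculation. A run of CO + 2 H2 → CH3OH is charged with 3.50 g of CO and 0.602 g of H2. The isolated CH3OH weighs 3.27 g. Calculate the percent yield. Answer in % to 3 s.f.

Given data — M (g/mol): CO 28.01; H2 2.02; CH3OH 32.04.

n(CO) = 3.500 / 28.01 = 0.1250 mol
n(H2) = 0.6020 / 2.02 = 0.2980 mol
n/ν for CO = 0.1250/1 = 0.1250
n/ν for H2 = 0.2980/2 = 0.1490
Smallest n/ν is CO → limiting reagent.
theoretical n(CH3OH) = (1/1) × 0.1250 = 0.1250 mol → 4.005 g
% yield = 3.27 / 4.005 × 100 = 81.65 %

81.7 %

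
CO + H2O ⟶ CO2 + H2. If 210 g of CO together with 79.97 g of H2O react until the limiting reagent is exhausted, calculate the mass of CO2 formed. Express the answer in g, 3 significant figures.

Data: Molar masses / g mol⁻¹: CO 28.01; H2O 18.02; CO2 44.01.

195 g

n(CO) = 210.0 / 28.01 = 7.497 mol
n(H2O) = 79.97 / 18.02 = 4.438 mol
n/ν → CO: 7.497, H2O: 4.438; H2O is limiting.
n(CO2) = (1/1) × 4.438 = 4.438 mol
mass = 4.438 × 44.01 = 195.3 g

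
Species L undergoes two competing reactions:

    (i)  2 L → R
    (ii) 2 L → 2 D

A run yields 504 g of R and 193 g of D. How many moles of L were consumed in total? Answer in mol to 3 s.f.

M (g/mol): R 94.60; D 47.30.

14.7 mol

n(R) = 504 / 94.60 = 5.328 mol
n(D) = 193 / 47.30 = 4.080 mol
n(L) via (i) = (2/1)×5.328 = 10.66 mol
n(L) via (ii) = (2/2)×4.080 = 4.080 mol
total n(L) = 10.66 + 4.080 = 14.74 mol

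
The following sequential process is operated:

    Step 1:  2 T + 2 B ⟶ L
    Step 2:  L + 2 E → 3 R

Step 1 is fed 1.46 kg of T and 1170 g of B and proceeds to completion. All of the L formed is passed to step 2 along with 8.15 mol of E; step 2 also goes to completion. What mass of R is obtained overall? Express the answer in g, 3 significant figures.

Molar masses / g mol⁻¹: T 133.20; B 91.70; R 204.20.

2500 g

Step 1:
n(T) = 1.460×1000 / 133.20 = 10.96 mol
n(B) = 1170 / 91.70 = 12.76 mol
n/ν for T = 10.96/2 = 5.480
n/ν for B = 12.76/2 = 6.380
Smallest n/ν is T → limiting reagent.
n(L) produced = (1/2) × 10.96 = 5.480 mol
Step 2:
n(L) available = 5.480 mol
n(E) = 8.150 mol
n/ν for L = 5.480/1 = 5.480
n/ν for E = 8.150/2 = 4.075
Smallest n/ν is E → limiting reagent.
n(R) = (3/2) × 8.150 = 12.23 mol
mass = 12.23 × 204.20 = 2497 g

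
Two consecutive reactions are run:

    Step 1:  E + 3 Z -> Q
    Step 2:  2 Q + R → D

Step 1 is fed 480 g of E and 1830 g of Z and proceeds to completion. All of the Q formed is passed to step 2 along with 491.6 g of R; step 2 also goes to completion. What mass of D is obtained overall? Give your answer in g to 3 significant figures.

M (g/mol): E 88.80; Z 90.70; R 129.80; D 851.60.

2300 g

Step 1:
n(E) = 480.0 / 88.80 = 5.405 mol
n(Z) = 1830 / 90.70 = 20.18 mol
n/ν → E: 5.405, Z: 6.727; E is limiting.
n(Q) produced = (1/1) × 5.405 = 5.405 mol
Step 2:
n(Q) available = 5.405 mol
n(R) = 491.6 / 129.80 = 3.787 mol
n/ν → Q: 2.703, R: 3.787; Q is limiting.
n(D) = (1/2) × 5.405 = 2.703 mol
mass = 2.703 × 851.60 = 2302 g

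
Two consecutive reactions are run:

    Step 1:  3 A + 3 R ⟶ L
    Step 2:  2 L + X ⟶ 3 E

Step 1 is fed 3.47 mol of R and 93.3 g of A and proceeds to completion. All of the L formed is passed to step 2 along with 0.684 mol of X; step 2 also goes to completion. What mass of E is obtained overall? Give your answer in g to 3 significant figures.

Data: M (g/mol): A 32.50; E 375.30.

539 g

Step 1:
n(R) = 3.470 mol
n(A) = 93.30 / 32.50 = 2.871 mol
n/ν for R = 3.470/3 = 1.157
n/ν for A = 2.871/3 = 0.9570
Smallest n/ν is A → limiting reagent.
n(L) produced = (1/3) × 2.871 = 0.9570 mol
Step 2:
n(L) available = 0.9570 mol
n(X) = 0.6840 mol
n/ν for L = 0.9570/2 = 0.4785
n/ν for X = 0.6840/1 = 0.6840
Smallest n/ν is L → limiting reagent.
n(E) = (3/2) × 0.9570 = 1.436 mol
mass = 1.436 × 375.30 = 538.9 g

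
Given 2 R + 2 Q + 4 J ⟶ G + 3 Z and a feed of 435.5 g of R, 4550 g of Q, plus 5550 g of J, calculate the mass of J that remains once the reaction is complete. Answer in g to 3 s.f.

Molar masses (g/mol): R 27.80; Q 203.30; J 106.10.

2230 g

n(R) = 435.5 / 27.80 = 15.67 mol
n(Q) = 4550 / 203.30 = 22.38 mol
n(J) = 5550 / 106.10 = 52.31 mol
n/ν for R = 15.67/2 = 7.835
n/ν for Q = 22.38/2 = 11.19
n/ν for J = 52.31/4 = 13.08
Smallest n/ν is R → limiting reagent.
J consumed = (4/2) × 15.67 = 31.34 mol
J remaining = 52.31 − 31.34 = 20.97 mol
mass = 20.97 × 106.10 = 2225 g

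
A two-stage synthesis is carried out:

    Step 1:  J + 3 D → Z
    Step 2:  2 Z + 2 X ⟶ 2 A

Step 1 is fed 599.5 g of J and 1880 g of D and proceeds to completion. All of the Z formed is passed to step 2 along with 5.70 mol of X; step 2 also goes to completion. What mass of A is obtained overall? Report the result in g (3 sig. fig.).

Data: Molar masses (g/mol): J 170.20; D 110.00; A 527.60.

1860 g

Step 1:
n(J) = 599.5 / 170.20 = 3.522 mol
n(D) = 1880 / 110.00 = 17.09 mol
n/ν for J = 3.522/1 = 3.522
n/ν for D = 17.09/3 = 5.697
Smallest n/ν is J → limiting reagent.
n(Z) produced = (1/1) × 3.522 = 3.522 mol
Step 2:
n(Z) available = 3.522 mol
n(X) = 5.700 mol
n/ν for Z = 3.522/2 = 1.761
n/ν for X = 5.700/2 = 2.850
Smallest n/ν is Z → limiting reagent.
n(A) = (2/2) × 3.522 = 3.522 mol
mass = 3.522 × 527.60 = 1858 g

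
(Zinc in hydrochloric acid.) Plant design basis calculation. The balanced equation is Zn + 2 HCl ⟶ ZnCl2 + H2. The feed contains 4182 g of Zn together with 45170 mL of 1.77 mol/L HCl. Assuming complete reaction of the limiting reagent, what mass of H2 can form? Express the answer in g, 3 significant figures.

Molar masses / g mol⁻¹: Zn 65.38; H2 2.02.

n(Zn) = 4182 / 65.38 = 63.96 mol
n(HCl) = 1.77 × 45170/1000 = 79.95 mol
n/ν for Zn = 63.96/1 = 63.96
n/ν for HCl = 79.95/2 = 39.98
Smallest n/ν is HCl → limiting reagent.
n(H2) = (1/2) × 79.95 = 39.98 mol
mass = 39.98 × 2.02 = 80.76 g

80.8 g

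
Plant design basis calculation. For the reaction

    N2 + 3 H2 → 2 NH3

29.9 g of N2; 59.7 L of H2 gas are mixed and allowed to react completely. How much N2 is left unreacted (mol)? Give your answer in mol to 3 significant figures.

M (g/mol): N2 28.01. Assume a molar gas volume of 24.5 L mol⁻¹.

0.255 mol

n(N2) = 29.90 / 28.01 = 1.067 mol
n(H2) = 59.70 / 24.5 = 2.437 mol
n/ν for N2 = 1.067/1 = 1.067
n/ν for H2 = 2.437/3 = 0.8123
Smallest n/ν is H2 → limiting reagent.
N2 consumed = (1/3) × 2.437 = 0.8123 mol
N2 remaining = 1.067 − 0.8123 = 0.2547 mol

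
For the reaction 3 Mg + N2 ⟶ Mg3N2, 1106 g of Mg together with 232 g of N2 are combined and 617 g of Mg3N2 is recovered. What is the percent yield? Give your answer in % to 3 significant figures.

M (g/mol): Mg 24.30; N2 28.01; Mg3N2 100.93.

73.8 %

n(Mg) = 1106 / 24.30 = 45.51 mol
n(N2) = 232.0 / 28.01 = 8.283 mol
n/ν for Mg = 45.51/3 = 15.17
n/ν for N2 = 8.283/1 = 8.283
Smallest n/ν is N2 → limiting reagent.
theoretical n(Mg3N2) = (1/1) × 8.283 = 8.283 mol → 836.0 g
% yield = 617 / 836.0 × 100 = 73.80 %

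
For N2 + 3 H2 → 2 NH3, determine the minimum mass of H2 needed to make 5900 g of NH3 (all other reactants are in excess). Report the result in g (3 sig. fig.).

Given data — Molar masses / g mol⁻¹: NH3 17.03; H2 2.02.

1050 g

n(NH3) = 5900 / 17.03 = 346.4 mol
n(H2) = (3/2) × 346.4 = 519.6 mol
mass = 519.6 × 2.02 = 1050 g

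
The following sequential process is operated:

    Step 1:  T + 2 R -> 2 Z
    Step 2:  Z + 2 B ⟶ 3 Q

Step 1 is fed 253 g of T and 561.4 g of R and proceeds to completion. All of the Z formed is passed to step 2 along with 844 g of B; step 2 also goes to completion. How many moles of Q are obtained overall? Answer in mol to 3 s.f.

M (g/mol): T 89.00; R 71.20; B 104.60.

Step 1:
n(T) = 253.0 / 89.00 = 2.843 mol
n(R) = 561.4 / 71.20 = 7.885 mol
n/ν for T = 2.843/1 = 2.843
n/ν for R = 7.885/2 = 3.943
Smallest n/ν is T → limiting reagent.
n(Z) produced = (2/1) × 2.843 = 5.686 mol
Step 2:
n(Z) available = 5.686 mol
n(B) = 844.0 / 104.60 = 8.069 mol
n/ν for Z = 5.686/1 = 5.686
n/ν for B = 8.069/2 = 4.035
Smallest n/ν is B → limiting reagent.
n(Q) = (3/2) × 8.069 = 12.10 mol

12.1 mol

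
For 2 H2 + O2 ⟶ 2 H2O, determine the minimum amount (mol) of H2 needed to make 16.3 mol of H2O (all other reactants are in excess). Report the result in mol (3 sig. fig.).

16.3 mol

n(H2O) = 16.30 mol
n(H2) = (2/2) × 16.30 = 16.30 mol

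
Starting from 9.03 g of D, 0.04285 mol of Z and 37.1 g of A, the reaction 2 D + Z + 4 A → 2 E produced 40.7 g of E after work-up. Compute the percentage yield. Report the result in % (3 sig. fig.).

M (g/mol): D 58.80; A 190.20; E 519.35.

91.4 %

n(D) = 9.030 / 58.80 = 0.1536 mol
n(Z) = 0.04285 mol
n(A) = 37.10 / 190.20 = 0.1951 mol
n/ν for D = 0.1536/2 = 0.07680
n/ν for Z = 0.04285/1 = 0.04285
n/ν for A = 0.1951/4 = 0.04878
Smallest n/ν is Z → limiting reagent.
theoretical n(E) = (2/1) × 0.04285 = 0.08570 mol → 44.51 g
% yield = 40.7 / 44.51 × 100 = 91.44 %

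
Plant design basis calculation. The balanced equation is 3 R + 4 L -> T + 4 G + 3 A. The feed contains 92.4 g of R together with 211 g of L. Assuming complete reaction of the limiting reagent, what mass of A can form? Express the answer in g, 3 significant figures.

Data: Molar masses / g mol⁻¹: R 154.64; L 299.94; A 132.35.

69.8 g

n(R) = 92.40 / 154.64 = 0.5975 mol
n(L) = 211.0 / 299.94 = 0.7035 mol
n/ν → R: 0.1992, L: 0.1759; L is limiting.
n(A) = (3/4) × 0.7035 = 0.5276 mol
mass = 0.5276 × 132.35 = 69.83 g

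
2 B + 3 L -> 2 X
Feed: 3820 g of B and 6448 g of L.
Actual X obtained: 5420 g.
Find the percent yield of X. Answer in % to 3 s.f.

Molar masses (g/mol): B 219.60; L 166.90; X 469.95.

n(B) = 3820 / 219.60 = 17.40 mol
n(L) = 6448 / 166.90 = 38.63 mol
n/ν for B = 17.40/2 = 8.700
n/ν for L = 38.63/3 = 12.88
Smallest n/ν is B → limiting reagent.
theoretical n(X) = (2/2) × 17.40 = 17.40 mol → 8177 g
% yield = 5420 / 8177 × 100 = 66.28 %

66.3 %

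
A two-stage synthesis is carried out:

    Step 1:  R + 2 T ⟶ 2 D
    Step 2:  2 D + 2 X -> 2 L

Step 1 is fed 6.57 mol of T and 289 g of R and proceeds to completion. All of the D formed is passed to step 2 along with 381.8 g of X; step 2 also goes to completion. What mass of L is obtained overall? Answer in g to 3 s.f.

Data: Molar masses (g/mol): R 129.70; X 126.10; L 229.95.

Step 1:
n(T) = 6.570 mol
n(R) = 289.0 / 129.70 = 2.228 mol
n/ν for T = 6.570/2 = 3.285
n/ν for R = 2.228/1 = 2.228
Smallest n/ν is R → limiting reagent.
n(D) produced = (2/1) × 2.228 = 4.456 mol
Step 2:
n(D) available = 4.456 mol
n(X) = 381.8 / 126.10 = 3.028 mol
n/ν for D = 4.456/2 = 2.228
n/ν for X = 3.028/2 = 1.514
Smallest n/ν is X → limiting reagent.
n(L) = (2/2) × 3.028 = 3.028 mol
mass = 3.028 × 229.95 = 696.3 g

696 g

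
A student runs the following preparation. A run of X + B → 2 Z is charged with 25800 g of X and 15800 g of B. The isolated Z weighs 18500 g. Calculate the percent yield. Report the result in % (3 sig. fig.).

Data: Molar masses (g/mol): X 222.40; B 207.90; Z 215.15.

56.6 %

n(X) = 25800 / 222.40 = 116.0 mol
n(B) = 15800 / 207.90 = 76.00 mol
n/ν → X: 116.0, B: 76.00; B is limiting.
theoretical n(Z) = (2/1) × 76.00 = 152.0 mol → 32700 g
% yield = 18500 / 32700 × 100 = 56.57 %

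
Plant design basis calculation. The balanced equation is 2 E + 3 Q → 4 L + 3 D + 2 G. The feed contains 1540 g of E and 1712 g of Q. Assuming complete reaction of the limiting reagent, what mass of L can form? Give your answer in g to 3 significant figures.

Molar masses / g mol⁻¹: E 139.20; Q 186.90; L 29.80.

n(E) = 1540 / 139.20 = 11.06 mol
n(Q) = 1712 / 186.90 = 9.160 mol
n/ν for E = 11.06/2 = 5.530
n/ν for Q = 9.160/3 = 3.053
Smallest n/ν is Q → limiting reagent.
n(L) = (4/3) × 9.160 = 12.21 mol
mass = 12.21 × 29.80 = 363.9 g

364 g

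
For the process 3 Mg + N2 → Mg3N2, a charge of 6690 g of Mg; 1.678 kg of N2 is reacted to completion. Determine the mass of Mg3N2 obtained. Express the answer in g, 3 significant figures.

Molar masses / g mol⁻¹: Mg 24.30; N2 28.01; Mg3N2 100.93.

6050 g

n(Mg) = 6690 / 24.30 = 275.3 mol
n(N2) = 1.678×1000 / 28.01 = 59.91 mol
n/ν → Mg: 91.77, N2: 59.91; N2 is limiting.
n(Mg3N2) = (1/1) × 59.91 = 59.91 mol
mass = 59.91 × 100.93 = 6047 g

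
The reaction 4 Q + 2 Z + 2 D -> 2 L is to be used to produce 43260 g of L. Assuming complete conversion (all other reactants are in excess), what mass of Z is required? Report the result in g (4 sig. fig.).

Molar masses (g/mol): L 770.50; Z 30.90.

n(L) = 43260 / 770.50 = 56.15 mol
n(Z) = (2/2) × 56.15 = 56.15 mol
mass = 56.15 × 30.90 = 1735 g

1735 g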